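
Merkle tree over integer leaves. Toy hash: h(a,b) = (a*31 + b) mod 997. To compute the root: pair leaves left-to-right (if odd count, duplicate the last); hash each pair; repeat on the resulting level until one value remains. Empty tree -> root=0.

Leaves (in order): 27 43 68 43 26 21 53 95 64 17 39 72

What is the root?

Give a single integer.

Answer: 553

Derivation:
L0: [27, 43, 68, 43, 26, 21, 53, 95, 64, 17, 39, 72]
L1: h(27,43)=(27*31+43)%997=880 h(68,43)=(68*31+43)%997=157 h(26,21)=(26*31+21)%997=827 h(53,95)=(53*31+95)%997=741 h(64,17)=(64*31+17)%997=7 h(39,72)=(39*31+72)%997=284 -> [880, 157, 827, 741, 7, 284]
L2: h(880,157)=(880*31+157)%997=518 h(827,741)=(827*31+741)%997=456 h(7,284)=(7*31+284)%997=501 -> [518, 456, 501]
L3: h(518,456)=(518*31+456)%997=562 h(501,501)=(501*31+501)%997=80 -> [562, 80]
L4: h(562,80)=(562*31+80)%997=553 -> [553]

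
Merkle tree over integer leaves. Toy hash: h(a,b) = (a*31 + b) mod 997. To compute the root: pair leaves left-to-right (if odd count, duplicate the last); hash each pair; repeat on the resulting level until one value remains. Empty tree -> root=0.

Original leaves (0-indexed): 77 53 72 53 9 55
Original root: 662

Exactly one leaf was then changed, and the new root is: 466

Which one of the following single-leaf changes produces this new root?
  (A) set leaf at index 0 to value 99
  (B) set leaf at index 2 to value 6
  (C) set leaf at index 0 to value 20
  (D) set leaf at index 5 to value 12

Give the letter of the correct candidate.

Answer: C

Derivation:
Original leaves: [77, 53, 72, 53, 9, 55]
Target new root: 466
Try each candidate change and compute the resulting root:
Candidate A: set leaf[0] = 99 -> leaves = [99, 53, 72, 53, 9, 55]
  L0: [99, 53, 72, 53, 9, 55]
  L1: h(99,53)=(99*31+53)%997=131 h(72,53)=(72*31+53)%997=291 h(9,55)=(9*31+55)%997=334 -> [131, 291, 334]
  L2: h(131,291)=(131*31+291)%997=364 h(334,334)=(334*31+334)%997=718 -> [364, 718]
  L3: h(364,718)=(364*31+718)%997=38 -> [38]
  root = 38 != target 466
Candidate B: set leaf[2] = 6 -> leaves = [77, 53, 6, 53, 9, 55]
  L0: [77, 53, 6, 53, 9, 55]
  L1: h(77,53)=(77*31+53)%997=446 h(6,53)=(6*31+53)%997=239 h(9,55)=(9*31+55)%997=334 -> [446, 239, 334]
  L2: h(446,239)=(446*31+239)%997=107 h(334,334)=(334*31+334)%997=718 -> [107, 718]
  L3: h(107,718)=(107*31+718)%997=47 -> [47]
  root = 47 != target 466
Candidate C: set leaf[0] = 20 -> leaves = [20, 53, 72, 53, 9, 55]
  L0: [20, 53, 72, 53, 9, 55]
  L1: h(20,53)=(20*31+53)%997=673 h(72,53)=(72*31+53)%997=291 h(9,55)=(9*31+55)%997=334 -> [673, 291, 334]
  L2: h(673,291)=(673*31+291)%997=217 h(334,334)=(334*31+334)%997=718 -> [217, 718]
  L3: h(217,718)=(217*31+718)%997=466 -> [466]
  root = 466 == target 466  ** MATCH **
Candidate D: set leaf[5] = 12 -> leaves = [77, 53, 72, 53, 9, 12]
  L0: [77, 53, 72, 53, 9, 12]
  L1: h(77,53)=(77*31+53)%997=446 h(72,53)=(72*31+53)%997=291 h(9,12)=(9*31+12)%997=291 -> [446, 291, 291]
  L2: h(446,291)=(446*31+291)%997=159 h(291,291)=(291*31+291)%997=339 -> [159, 339]
  L3: h(159,339)=(159*31+339)%997=283 -> [283]
  root = 283 != target 466
Candidate C produces the target root.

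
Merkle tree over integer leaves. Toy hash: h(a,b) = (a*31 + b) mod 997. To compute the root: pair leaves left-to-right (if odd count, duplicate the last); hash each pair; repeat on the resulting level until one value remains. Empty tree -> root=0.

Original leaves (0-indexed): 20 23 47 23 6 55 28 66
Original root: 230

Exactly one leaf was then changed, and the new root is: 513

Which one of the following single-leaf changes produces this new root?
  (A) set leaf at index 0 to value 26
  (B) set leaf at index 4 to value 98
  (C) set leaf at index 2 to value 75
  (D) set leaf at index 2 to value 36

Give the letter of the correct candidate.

Answer: A

Derivation:
Original leaves: [20, 23, 47, 23, 6, 55, 28, 66]
Target new root: 513
Try each candidate change and compute the resulting root:
Candidate A: set leaf[0] = 26 -> leaves = [26, 23, 47, 23, 6, 55, 28, 66]
  L0: [26, 23, 47, 23, 6, 55, 28, 66]
  L1: h(26,23)=(26*31+23)%997=829 h(47,23)=(47*31+23)%997=483 h(6,55)=(6*31+55)%997=241 h(28,66)=(28*31+66)%997=934 -> [829, 483, 241, 934]
  L2: h(829,483)=(829*31+483)%997=260 h(241,934)=(241*31+934)%997=429 -> [260, 429]
  L3: h(260,429)=(260*31+429)%997=513 -> [513]
  root = 513 == target 513  ** MATCH **
Candidate B: set leaf[4] = 98 -> leaves = [20, 23, 47, 23, 98, 55, 28, 66]
  L0: [20, 23, 47, 23, 98, 55, 28, 66]
  L1: h(20,23)=(20*31+23)%997=643 h(47,23)=(47*31+23)%997=483 h(98,55)=(98*31+55)%997=102 h(28,66)=(28*31+66)%997=934 -> [643, 483, 102, 934]
  L2: h(643,483)=(643*31+483)%997=476 h(102,934)=(102*31+934)%997=108 -> [476, 108]
  L3: h(476,108)=(476*31+108)%997=906 -> [906]
  root = 906 != target 513
Candidate C: set leaf[2] = 75 -> leaves = [20, 23, 75, 23, 6, 55, 28, 66]
  L0: [20, 23, 75, 23, 6, 55, 28, 66]
  L1: h(20,23)=(20*31+23)%997=643 h(75,23)=(75*31+23)%997=354 h(6,55)=(6*31+55)%997=241 h(28,66)=(28*31+66)%997=934 -> [643, 354, 241, 934]
  L2: h(643,354)=(643*31+354)%997=347 h(241,934)=(241*31+934)%997=429 -> [347, 429]
  L3: h(347,429)=(347*31+429)%997=219 -> [219]
  root = 219 != target 513
Candidate D: set leaf[2] = 36 -> leaves = [20, 23, 36, 23, 6, 55, 28, 66]
  L0: [20, 23, 36, 23, 6, 55, 28, 66]
  L1: h(20,23)=(20*31+23)%997=643 h(36,23)=(36*31+23)%997=142 h(6,55)=(6*31+55)%997=241 h(28,66)=(28*31+66)%997=934 -> [643, 142, 241, 934]
  L2: h(643,142)=(643*31+142)%997=135 h(241,934)=(241*31+934)%997=429 -> [135, 429]
  L3: h(135,429)=(135*31+429)%997=626 -> [626]
  root = 626 != target 513
Candidate A produces the target root.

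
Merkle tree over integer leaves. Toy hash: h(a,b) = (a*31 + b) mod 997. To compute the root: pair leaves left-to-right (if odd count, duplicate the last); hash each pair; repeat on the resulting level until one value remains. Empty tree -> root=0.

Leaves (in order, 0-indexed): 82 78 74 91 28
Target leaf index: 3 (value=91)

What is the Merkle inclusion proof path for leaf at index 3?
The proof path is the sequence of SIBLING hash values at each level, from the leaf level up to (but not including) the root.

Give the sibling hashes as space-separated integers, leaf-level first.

L0 (leaves): [82, 78, 74, 91, 28], target index=3
L1: h(82,78)=(82*31+78)%997=626 [pair 0] h(74,91)=(74*31+91)%997=391 [pair 1] h(28,28)=(28*31+28)%997=896 [pair 2] -> [626, 391, 896]
  Sibling for proof at L0: 74
L2: h(626,391)=(626*31+391)%997=854 [pair 0] h(896,896)=(896*31+896)%997=756 [pair 1] -> [854, 756]
  Sibling for proof at L1: 626
L3: h(854,756)=(854*31+756)%997=311 [pair 0] -> [311]
  Sibling for proof at L2: 756
Root: 311
Proof path (sibling hashes from leaf to root): [74, 626, 756]

Answer: 74 626 756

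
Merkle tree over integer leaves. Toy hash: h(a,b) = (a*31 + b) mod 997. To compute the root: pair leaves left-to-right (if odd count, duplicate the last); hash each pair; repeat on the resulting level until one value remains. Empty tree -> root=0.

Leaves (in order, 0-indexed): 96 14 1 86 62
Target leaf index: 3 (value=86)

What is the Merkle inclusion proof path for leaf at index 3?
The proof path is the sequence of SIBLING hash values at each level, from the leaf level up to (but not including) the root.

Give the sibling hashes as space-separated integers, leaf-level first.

L0 (leaves): [96, 14, 1, 86, 62], target index=3
L1: h(96,14)=(96*31+14)%997=996 [pair 0] h(1,86)=(1*31+86)%997=117 [pair 1] h(62,62)=(62*31+62)%997=987 [pair 2] -> [996, 117, 987]
  Sibling for proof at L0: 1
L2: h(996,117)=(996*31+117)%997=86 [pair 0] h(987,987)=(987*31+987)%997=677 [pair 1] -> [86, 677]
  Sibling for proof at L1: 996
L3: h(86,677)=(86*31+677)%997=352 [pair 0] -> [352]
  Sibling for proof at L2: 677
Root: 352
Proof path (sibling hashes from leaf to root): [1, 996, 677]

Answer: 1 996 677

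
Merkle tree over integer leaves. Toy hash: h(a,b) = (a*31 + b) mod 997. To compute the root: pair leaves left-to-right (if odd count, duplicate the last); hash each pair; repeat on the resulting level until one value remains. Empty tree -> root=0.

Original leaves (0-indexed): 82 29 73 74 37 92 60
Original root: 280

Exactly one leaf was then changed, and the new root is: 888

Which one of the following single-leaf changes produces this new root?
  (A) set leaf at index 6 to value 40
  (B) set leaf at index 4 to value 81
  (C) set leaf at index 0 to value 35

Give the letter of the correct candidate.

Original leaves: [82, 29, 73, 74, 37, 92, 60]
Target new root: 888
Try each candidate change and compute the resulting root:
Candidate A: set leaf[6] = 40 -> leaves = [82, 29, 73, 74, 37, 92, 40]
  L0: [82, 29, 73, 74, 37, 92, 40]
  L1: h(82,29)=(82*31+29)%997=577 h(73,74)=(73*31+74)%997=343 h(37,92)=(37*31+92)%997=242 h(40,40)=(40*31+40)%997=283 -> [577, 343, 242, 283]
  L2: h(577,343)=(577*31+343)%997=284 h(242,283)=(242*31+283)%997=806 -> [284, 806]
  L3: h(284,806)=(284*31+806)%997=637 -> [637]
  root = 637 != target 888
Candidate B: set leaf[4] = 81 -> leaves = [82, 29, 73, 74, 81, 92, 60]
  L0: [82, 29, 73, 74, 81, 92, 60]
  L1: h(82,29)=(82*31+29)%997=577 h(73,74)=(73*31+74)%997=343 h(81,92)=(81*31+92)%997=609 h(60,60)=(60*31+60)%997=923 -> [577, 343, 609, 923]
  L2: h(577,343)=(577*31+343)%997=284 h(609,923)=(609*31+923)%997=859 -> [284, 859]
  L3: h(284,859)=(284*31+859)%997=690 -> [690]
  root = 690 != target 888
Candidate C: set leaf[0] = 35 -> leaves = [35, 29, 73, 74, 37, 92, 60]
  L0: [35, 29, 73, 74, 37, 92, 60]
  L1: h(35,29)=(35*31+29)%997=117 h(73,74)=(73*31+74)%997=343 h(37,92)=(37*31+92)%997=242 h(60,60)=(60*31+60)%997=923 -> [117, 343, 242, 923]
  L2: h(117,343)=(117*31+343)%997=979 h(242,923)=(242*31+923)%997=449 -> [979, 449]
  L3: h(979,449)=(979*31+449)%997=888 -> [888]
  root = 888 == target 888  ** MATCH **
Candidate C produces the target root.

Answer: C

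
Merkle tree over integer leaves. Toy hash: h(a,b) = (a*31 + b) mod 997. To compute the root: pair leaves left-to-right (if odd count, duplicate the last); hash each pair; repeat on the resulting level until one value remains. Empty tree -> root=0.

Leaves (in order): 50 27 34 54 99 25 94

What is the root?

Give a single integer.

Answer: 726

Derivation:
L0: [50, 27, 34, 54, 99, 25, 94]
L1: h(50,27)=(50*31+27)%997=580 h(34,54)=(34*31+54)%997=111 h(99,25)=(99*31+25)%997=103 h(94,94)=(94*31+94)%997=17 -> [580, 111, 103, 17]
L2: h(580,111)=(580*31+111)%997=145 h(103,17)=(103*31+17)%997=219 -> [145, 219]
L3: h(145,219)=(145*31+219)%997=726 -> [726]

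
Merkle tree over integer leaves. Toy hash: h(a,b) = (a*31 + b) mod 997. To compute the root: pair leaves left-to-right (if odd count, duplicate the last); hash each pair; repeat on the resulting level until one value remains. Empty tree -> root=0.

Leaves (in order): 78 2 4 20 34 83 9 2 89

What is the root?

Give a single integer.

Answer: 761

Derivation:
L0: [78, 2, 4, 20, 34, 83, 9, 2, 89]
L1: h(78,2)=(78*31+2)%997=426 h(4,20)=(4*31+20)%997=144 h(34,83)=(34*31+83)%997=140 h(9,2)=(9*31+2)%997=281 h(89,89)=(89*31+89)%997=854 -> [426, 144, 140, 281, 854]
L2: h(426,144)=(426*31+144)%997=389 h(140,281)=(140*31+281)%997=633 h(854,854)=(854*31+854)%997=409 -> [389, 633, 409]
L3: h(389,633)=(389*31+633)%997=728 h(409,409)=(409*31+409)%997=127 -> [728, 127]
L4: h(728,127)=(728*31+127)%997=761 -> [761]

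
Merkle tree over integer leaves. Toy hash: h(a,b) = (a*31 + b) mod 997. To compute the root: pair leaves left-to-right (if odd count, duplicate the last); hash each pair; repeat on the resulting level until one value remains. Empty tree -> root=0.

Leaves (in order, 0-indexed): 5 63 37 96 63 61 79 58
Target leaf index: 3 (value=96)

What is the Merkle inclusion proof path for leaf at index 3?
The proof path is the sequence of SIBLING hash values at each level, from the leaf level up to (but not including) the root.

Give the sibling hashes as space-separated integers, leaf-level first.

Answer: 37 218 136

Derivation:
L0 (leaves): [5, 63, 37, 96, 63, 61, 79, 58], target index=3
L1: h(5,63)=(5*31+63)%997=218 [pair 0] h(37,96)=(37*31+96)%997=246 [pair 1] h(63,61)=(63*31+61)%997=20 [pair 2] h(79,58)=(79*31+58)%997=513 [pair 3] -> [218, 246, 20, 513]
  Sibling for proof at L0: 37
L2: h(218,246)=(218*31+246)%997=25 [pair 0] h(20,513)=(20*31+513)%997=136 [pair 1] -> [25, 136]
  Sibling for proof at L1: 218
L3: h(25,136)=(25*31+136)%997=911 [pair 0] -> [911]
  Sibling for proof at L2: 136
Root: 911
Proof path (sibling hashes from leaf to root): [37, 218, 136]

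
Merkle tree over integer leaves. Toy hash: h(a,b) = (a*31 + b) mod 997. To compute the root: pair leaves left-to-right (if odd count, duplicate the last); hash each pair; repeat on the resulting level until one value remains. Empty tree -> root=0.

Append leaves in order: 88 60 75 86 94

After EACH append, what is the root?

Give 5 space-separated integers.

Answer: 88 794 95 106 839

Derivation:
After append 88 (leaves=[88]):
  L0: [88]
  root=88
After append 60 (leaves=[88, 60]):
  L0: [88, 60]
  L1: h(88,60)=(88*31+60)%997=794 -> [794]
  root=794
After append 75 (leaves=[88, 60, 75]):
  L0: [88, 60, 75]
  L1: h(88,60)=(88*31+60)%997=794 h(75,75)=(75*31+75)%997=406 -> [794, 406]
  L2: h(794,406)=(794*31+406)%997=95 -> [95]
  root=95
After append 86 (leaves=[88, 60, 75, 86]):
  L0: [88, 60, 75, 86]
  L1: h(88,60)=(88*31+60)%997=794 h(75,86)=(75*31+86)%997=417 -> [794, 417]
  L2: h(794,417)=(794*31+417)%997=106 -> [106]
  root=106
After append 94 (leaves=[88, 60, 75, 86, 94]):
  L0: [88, 60, 75, 86, 94]
  L1: h(88,60)=(88*31+60)%997=794 h(75,86)=(75*31+86)%997=417 h(94,94)=(94*31+94)%997=17 -> [794, 417, 17]
  L2: h(794,417)=(794*31+417)%997=106 h(17,17)=(17*31+17)%997=544 -> [106, 544]
  L3: h(106,544)=(106*31+544)%997=839 -> [839]
  root=839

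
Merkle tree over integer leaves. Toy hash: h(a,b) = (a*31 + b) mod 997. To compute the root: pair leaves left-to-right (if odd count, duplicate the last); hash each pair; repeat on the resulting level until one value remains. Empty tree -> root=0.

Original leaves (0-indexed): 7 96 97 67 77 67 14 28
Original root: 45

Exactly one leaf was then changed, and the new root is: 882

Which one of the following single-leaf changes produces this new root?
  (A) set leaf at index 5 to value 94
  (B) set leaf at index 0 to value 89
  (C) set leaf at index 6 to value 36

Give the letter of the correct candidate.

Original leaves: [7, 96, 97, 67, 77, 67, 14, 28]
Target new root: 882
Try each candidate change and compute the resulting root:
Candidate A: set leaf[5] = 94 -> leaves = [7, 96, 97, 67, 77, 94, 14, 28]
  L0: [7, 96, 97, 67, 77, 94, 14, 28]
  L1: h(7,96)=(7*31+96)%997=313 h(97,67)=(97*31+67)%997=83 h(77,94)=(77*31+94)%997=487 h(14,28)=(14*31+28)%997=462 -> [313, 83, 487, 462]
  L2: h(313,83)=(313*31+83)%997=813 h(487,462)=(487*31+462)%997=604 -> [813, 604]
  L3: h(813,604)=(813*31+604)%997=882 -> [882]
  root = 882 == target 882  ** MATCH **
Candidate B: set leaf[0] = 89 -> leaves = [89, 96, 97, 67, 77, 67, 14, 28]
  L0: [89, 96, 97, 67, 77, 67, 14, 28]
  L1: h(89,96)=(89*31+96)%997=861 h(97,67)=(97*31+67)%997=83 h(77,67)=(77*31+67)%997=460 h(14,28)=(14*31+28)%997=462 -> [861, 83, 460, 462]
  L2: h(861,83)=(861*31+83)%997=852 h(460,462)=(460*31+462)%997=764 -> [852, 764]
  L3: h(852,764)=(852*31+764)%997=257 -> [257]
  root = 257 != target 882
Candidate C: set leaf[6] = 36 -> leaves = [7, 96, 97, 67, 77, 67, 36, 28]
  L0: [7, 96, 97, 67, 77, 67, 36, 28]
  L1: h(7,96)=(7*31+96)%997=313 h(97,67)=(97*31+67)%997=83 h(77,67)=(77*31+67)%997=460 h(36,28)=(36*31+28)%997=147 -> [313, 83, 460, 147]
  L2: h(313,83)=(313*31+83)%997=813 h(460,147)=(460*31+147)%997=449 -> [813, 449]
  L3: h(813,449)=(813*31+449)%997=727 -> [727]
  root = 727 != target 882
Candidate A produces the target root.

Answer: A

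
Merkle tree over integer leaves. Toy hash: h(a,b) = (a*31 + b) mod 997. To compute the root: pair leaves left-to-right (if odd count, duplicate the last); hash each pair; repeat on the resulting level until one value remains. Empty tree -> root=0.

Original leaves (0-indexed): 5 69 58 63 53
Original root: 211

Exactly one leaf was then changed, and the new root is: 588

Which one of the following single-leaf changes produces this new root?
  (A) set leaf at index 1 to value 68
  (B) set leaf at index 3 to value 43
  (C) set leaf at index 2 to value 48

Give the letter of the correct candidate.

Original leaves: [5, 69, 58, 63, 53]
Target new root: 588
Try each candidate change and compute the resulting root:
Candidate A: set leaf[1] = 68 -> leaves = [5, 68, 58, 63, 53]
  L0: [5, 68, 58, 63, 53]
  L1: h(5,68)=(5*31+68)%997=223 h(58,63)=(58*31+63)%997=864 h(53,53)=(53*31+53)%997=699 -> [223, 864, 699]
  L2: h(223,864)=(223*31+864)%997=798 h(699,699)=(699*31+699)%997=434 -> [798, 434]
  L3: h(798,434)=(798*31+434)%997=247 -> [247]
  root = 247 != target 588
Candidate B: set leaf[3] = 43 -> leaves = [5, 69, 58, 43, 53]
  L0: [5, 69, 58, 43, 53]
  L1: h(5,69)=(5*31+69)%997=224 h(58,43)=(58*31+43)%997=844 h(53,53)=(53*31+53)%997=699 -> [224, 844, 699]
  L2: h(224,844)=(224*31+844)%997=809 h(699,699)=(699*31+699)%997=434 -> [809, 434]
  L3: h(809,434)=(809*31+434)%997=588 -> [588]
  root = 588 == target 588  ** MATCH **
Candidate C: set leaf[2] = 48 -> leaves = [5, 69, 48, 63, 53]
  L0: [5, 69, 48, 63, 53]
  L1: h(5,69)=(5*31+69)%997=224 h(48,63)=(48*31+63)%997=554 h(53,53)=(53*31+53)%997=699 -> [224, 554, 699]
  L2: h(224,554)=(224*31+554)%997=519 h(699,699)=(699*31+699)%997=434 -> [519, 434]
  L3: h(519,434)=(519*31+434)%997=571 -> [571]
  root = 571 != target 588
Candidate B produces the target root.

Answer: B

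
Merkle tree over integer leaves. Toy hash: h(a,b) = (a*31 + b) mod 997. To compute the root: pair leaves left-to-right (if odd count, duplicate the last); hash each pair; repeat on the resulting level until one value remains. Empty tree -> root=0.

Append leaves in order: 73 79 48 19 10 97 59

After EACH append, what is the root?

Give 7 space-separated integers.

After append 73 (leaves=[73]):
  L0: [73]
  root=73
After append 79 (leaves=[73, 79]):
  L0: [73, 79]
  L1: h(73,79)=(73*31+79)%997=348 -> [348]
  root=348
After append 48 (leaves=[73, 79, 48]):
  L0: [73, 79, 48]
  L1: h(73,79)=(73*31+79)%997=348 h(48,48)=(48*31+48)%997=539 -> [348, 539]
  L2: h(348,539)=(348*31+539)%997=360 -> [360]
  root=360
After append 19 (leaves=[73, 79, 48, 19]):
  L0: [73, 79, 48, 19]
  L1: h(73,79)=(73*31+79)%997=348 h(48,19)=(48*31+19)%997=510 -> [348, 510]
  L2: h(348,510)=(348*31+510)%997=331 -> [331]
  root=331
After append 10 (leaves=[73, 79, 48, 19, 10]):
  L0: [73, 79, 48, 19, 10]
  L1: h(73,79)=(73*31+79)%997=348 h(48,19)=(48*31+19)%997=510 h(10,10)=(10*31+10)%997=320 -> [348, 510, 320]
  L2: h(348,510)=(348*31+510)%997=331 h(320,320)=(320*31+320)%997=270 -> [331, 270]
  L3: h(331,270)=(331*31+270)%997=561 -> [561]
  root=561
After append 97 (leaves=[73, 79, 48, 19, 10, 97]):
  L0: [73, 79, 48, 19, 10, 97]
  L1: h(73,79)=(73*31+79)%997=348 h(48,19)=(48*31+19)%997=510 h(10,97)=(10*31+97)%997=407 -> [348, 510, 407]
  L2: h(348,510)=(348*31+510)%997=331 h(407,407)=(407*31+407)%997=63 -> [331, 63]
  L3: h(331,63)=(331*31+63)%997=354 -> [354]
  root=354
After append 59 (leaves=[73, 79, 48, 19, 10, 97, 59]):
  L0: [73, 79, 48, 19, 10, 97, 59]
  L1: h(73,79)=(73*31+79)%997=348 h(48,19)=(48*31+19)%997=510 h(10,97)=(10*31+97)%997=407 h(59,59)=(59*31+59)%997=891 -> [348, 510, 407, 891]
  L2: h(348,510)=(348*31+510)%997=331 h(407,891)=(407*31+891)%997=547 -> [331, 547]
  L3: h(331,547)=(331*31+547)%997=838 -> [838]
  root=838

Answer: 73 348 360 331 561 354 838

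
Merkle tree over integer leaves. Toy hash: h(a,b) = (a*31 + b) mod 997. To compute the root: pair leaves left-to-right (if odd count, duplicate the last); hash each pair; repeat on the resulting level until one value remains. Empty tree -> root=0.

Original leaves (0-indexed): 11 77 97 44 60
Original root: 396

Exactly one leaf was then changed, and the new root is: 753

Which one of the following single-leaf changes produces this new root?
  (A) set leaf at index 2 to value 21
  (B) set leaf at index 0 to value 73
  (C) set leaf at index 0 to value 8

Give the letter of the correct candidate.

Original leaves: [11, 77, 97, 44, 60]
Target new root: 753
Try each candidate change and compute the resulting root:
Candidate A: set leaf[2] = 21 -> leaves = [11, 77, 21, 44, 60]
  L0: [11, 77, 21, 44, 60]
  L1: h(11,77)=(11*31+77)%997=418 h(21,44)=(21*31+44)%997=695 h(60,60)=(60*31+60)%997=923 -> [418, 695, 923]
  L2: h(418,695)=(418*31+695)%997=692 h(923,923)=(923*31+923)%997=623 -> [692, 623]
  L3: h(692,623)=(692*31+623)%997=141 -> [141]
  root = 141 != target 753
Candidate B: set leaf[0] = 73 -> leaves = [73, 77, 97, 44, 60]
  L0: [73, 77, 97, 44, 60]
  L1: h(73,77)=(73*31+77)%997=346 h(97,44)=(97*31+44)%997=60 h(60,60)=(60*31+60)%997=923 -> [346, 60, 923]
  L2: h(346,60)=(346*31+60)%997=816 h(923,923)=(923*31+923)%997=623 -> [816, 623]
  L3: h(816,623)=(816*31+623)%997=994 -> [994]
  root = 994 != target 753
Candidate C: set leaf[0] = 8 -> leaves = [8, 77, 97, 44, 60]
  L0: [8, 77, 97, 44, 60]
  L1: h(8,77)=(8*31+77)%997=325 h(97,44)=(97*31+44)%997=60 h(60,60)=(60*31+60)%997=923 -> [325, 60, 923]
  L2: h(325,60)=(325*31+60)%997=165 h(923,923)=(923*31+923)%997=623 -> [165, 623]
  L3: h(165,623)=(165*31+623)%997=753 -> [753]
  root = 753 == target 753  ** MATCH **
Candidate C produces the target root.

Answer: C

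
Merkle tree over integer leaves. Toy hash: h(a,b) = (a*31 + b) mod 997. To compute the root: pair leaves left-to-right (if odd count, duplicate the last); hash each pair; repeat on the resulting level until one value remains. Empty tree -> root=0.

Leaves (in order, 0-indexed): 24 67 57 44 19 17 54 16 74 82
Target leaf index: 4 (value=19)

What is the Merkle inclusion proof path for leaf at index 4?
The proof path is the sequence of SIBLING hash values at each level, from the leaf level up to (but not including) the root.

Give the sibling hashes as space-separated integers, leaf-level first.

L0 (leaves): [24, 67, 57, 44, 19, 17, 54, 16, 74, 82], target index=4
L1: h(24,67)=(24*31+67)%997=811 [pair 0] h(57,44)=(57*31+44)%997=814 [pair 1] h(19,17)=(19*31+17)%997=606 [pair 2] h(54,16)=(54*31+16)%997=693 [pair 3] h(74,82)=(74*31+82)%997=382 [pair 4] -> [811, 814, 606, 693, 382]
  Sibling for proof at L0: 17
L2: h(811,814)=(811*31+814)%997=33 [pair 0] h(606,693)=(606*31+693)%997=536 [pair 1] h(382,382)=(382*31+382)%997=260 [pair 2] -> [33, 536, 260]
  Sibling for proof at L1: 693
L3: h(33,536)=(33*31+536)%997=562 [pair 0] h(260,260)=(260*31+260)%997=344 [pair 1] -> [562, 344]
  Sibling for proof at L2: 33
L4: h(562,344)=(562*31+344)%997=817 [pair 0] -> [817]
  Sibling for proof at L3: 344
Root: 817
Proof path (sibling hashes from leaf to root): [17, 693, 33, 344]

Answer: 17 693 33 344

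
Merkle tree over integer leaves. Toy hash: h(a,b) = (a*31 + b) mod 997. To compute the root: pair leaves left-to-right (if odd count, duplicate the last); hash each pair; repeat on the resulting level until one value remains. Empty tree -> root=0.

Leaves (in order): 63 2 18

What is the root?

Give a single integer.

Answer: 364

Derivation:
L0: [63, 2, 18]
L1: h(63,2)=(63*31+2)%997=958 h(18,18)=(18*31+18)%997=576 -> [958, 576]
L2: h(958,576)=(958*31+576)%997=364 -> [364]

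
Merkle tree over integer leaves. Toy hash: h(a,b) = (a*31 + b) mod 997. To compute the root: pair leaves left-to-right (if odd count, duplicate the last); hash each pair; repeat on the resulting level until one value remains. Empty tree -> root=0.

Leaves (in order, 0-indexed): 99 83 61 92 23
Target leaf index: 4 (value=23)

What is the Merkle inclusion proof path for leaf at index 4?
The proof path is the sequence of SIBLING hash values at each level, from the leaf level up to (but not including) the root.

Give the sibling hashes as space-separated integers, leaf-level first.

Answer: 23 736 992

Derivation:
L0 (leaves): [99, 83, 61, 92, 23], target index=4
L1: h(99,83)=(99*31+83)%997=161 [pair 0] h(61,92)=(61*31+92)%997=986 [pair 1] h(23,23)=(23*31+23)%997=736 [pair 2] -> [161, 986, 736]
  Sibling for proof at L0: 23
L2: h(161,986)=(161*31+986)%997=992 [pair 0] h(736,736)=(736*31+736)%997=621 [pair 1] -> [992, 621]
  Sibling for proof at L1: 736
L3: h(992,621)=(992*31+621)%997=466 [pair 0] -> [466]
  Sibling for proof at L2: 992
Root: 466
Proof path (sibling hashes from leaf to root): [23, 736, 992]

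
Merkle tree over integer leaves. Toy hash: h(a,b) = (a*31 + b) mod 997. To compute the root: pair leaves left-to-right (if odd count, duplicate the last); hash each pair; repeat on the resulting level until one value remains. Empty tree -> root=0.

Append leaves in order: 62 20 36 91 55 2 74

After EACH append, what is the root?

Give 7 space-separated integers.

After append 62 (leaves=[62]):
  L0: [62]
  root=62
After append 20 (leaves=[62, 20]):
  L0: [62, 20]
  L1: h(62,20)=(62*31+20)%997=945 -> [945]
  root=945
After append 36 (leaves=[62, 20, 36]):
  L0: [62, 20, 36]
  L1: h(62,20)=(62*31+20)%997=945 h(36,36)=(36*31+36)%997=155 -> [945, 155]
  L2: h(945,155)=(945*31+155)%997=537 -> [537]
  root=537
After append 91 (leaves=[62, 20, 36, 91]):
  L0: [62, 20, 36, 91]
  L1: h(62,20)=(62*31+20)%997=945 h(36,91)=(36*31+91)%997=210 -> [945, 210]
  L2: h(945,210)=(945*31+210)%997=592 -> [592]
  root=592
After append 55 (leaves=[62, 20, 36, 91, 55]):
  L0: [62, 20, 36, 91, 55]
  L1: h(62,20)=(62*31+20)%997=945 h(36,91)=(36*31+91)%997=210 h(55,55)=(55*31+55)%997=763 -> [945, 210, 763]
  L2: h(945,210)=(945*31+210)%997=592 h(763,763)=(763*31+763)%997=488 -> [592, 488]
  L3: h(592,488)=(592*31+488)%997=894 -> [894]
  root=894
After append 2 (leaves=[62, 20, 36, 91, 55, 2]):
  L0: [62, 20, 36, 91, 55, 2]
  L1: h(62,20)=(62*31+20)%997=945 h(36,91)=(36*31+91)%997=210 h(55,2)=(55*31+2)%997=710 -> [945, 210, 710]
  L2: h(945,210)=(945*31+210)%997=592 h(710,710)=(710*31+710)%997=786 -> [592, 786]
  L3: h(592,786)=(592*31+786)%997=195 -> [195]
  root=195
After append 74 (leaves=[62, 20, 36, 91, 55, 2, 74]):
  L0: [62, 20, 36, 91, 55, 2, 74]
  L1: h(62,20)=(62*31+20)%997=945 h(36,91)=(36*31+91)%997=210 h(55,2)=(55*31+2)%997=710 h(74,74)=(74*31+74)%997=374 -> [945, 210, 710, 374]
  L2: h(945,210)=(945*31+210)%997=592 h(710,374)=(710*31+374)%997=450 -> [592, 450]
  L3: h(592,450)=(592*31+450)%997=856 -> [856]
  root=856

Answer: 62 945 537 592 894 195 856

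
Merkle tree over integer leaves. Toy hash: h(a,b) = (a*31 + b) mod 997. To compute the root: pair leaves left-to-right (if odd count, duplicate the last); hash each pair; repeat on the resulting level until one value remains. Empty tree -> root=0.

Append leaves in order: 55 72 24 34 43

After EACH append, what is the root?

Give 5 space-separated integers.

After append 55 (leaves=[55]):
  L0: [55]
  root=55
After append 72 (leaves=[55, 72]):
  L0: [55, 72]
  L1: h(55,72)=(55*31+72)%997=780 -> [780]
  root=780
After append 24 (leaves=[55, 72, 24]):
  L0: [55, 72, 24]
  L1: h(55,72)=(55*31+72)%997=780 h(24,24)=(24*31+24)%997=768 -> [780, 768]
  L2: h(780,768)=(780*31+768)%997=23 -> [23]
  root=23
After append 34 (leaves=[55, 72, 24, 34]):
  L0: [55, 72, 24, 34]
  L1: h(55,72)=(55*31+72)%997=780 h(24,34)=(24*31+34)%997=778 -> [780, 778]
  L2: h(780,778)=(780*31+778)%997=33 -> [33]
  root=33
After append 43 (leaves=[55, 72, 24, 34, 43]):
  L0: [55, 72, 24, 34, 43]
  L1: h(55,72)=(55*31+72)%997=780 h(24,34)=(24*31+34)%997=778 h(43,43)=(43*31+43)%997=379 -> [780, 778, 379]
  L2: h(780,778)=(780*31+778)%997=33 h(379,379)=(379*31+379)%997=164 -> [33, 164]
  L3: h(33,164)=(33*31+164)%997=190 -> [190]
  root=190

Answer: 55 780 23 33 190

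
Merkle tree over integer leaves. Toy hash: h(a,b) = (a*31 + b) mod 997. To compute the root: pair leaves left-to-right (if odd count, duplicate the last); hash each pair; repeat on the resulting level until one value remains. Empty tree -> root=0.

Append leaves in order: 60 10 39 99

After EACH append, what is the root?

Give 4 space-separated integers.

After append 60 (leaves=[60]):
  L0: [60]
  root=60
After append 10 (leaves=[60, 10]):
  L0: [60, 10]
  L1: h(60,10)=(60*31+10)%997=873 -> [873]
  root=873
After append 39 (leaves=[60, 10, 39]):
  L0: [60, 10, 39]
  L1: h(60,10)=(60*31+10)%997=873 h(39,39)=(39*31+39)%997=251 -> [873, 251]
  L2: h(873,251)=(873*31+251)%997=395 -> [395]
  root=395
After append 99 (leaves=[60, 10, 39, 99]):
  L0: [60, 10, 39, 99]
  L1: h(60,10)=(60*31+10)%997=873 h(39,99)=(39*31+99)%997=311 -> [873, 311]
  L2: h(873,311)=(873*31+311)%997=455 -> [455]
  root=455

Answer: 60 873 395 455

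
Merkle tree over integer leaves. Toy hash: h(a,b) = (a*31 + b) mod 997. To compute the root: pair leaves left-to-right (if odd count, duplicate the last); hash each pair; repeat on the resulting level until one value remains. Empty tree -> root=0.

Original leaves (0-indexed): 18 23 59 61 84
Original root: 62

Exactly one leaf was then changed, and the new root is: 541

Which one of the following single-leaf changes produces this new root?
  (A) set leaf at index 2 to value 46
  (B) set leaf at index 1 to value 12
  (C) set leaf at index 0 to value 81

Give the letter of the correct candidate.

Original leaves: [18, 23, 59, 61, 84]
Target new root: 541
Try each candidate change and compute the resulting root:
Candidate A: set leaf[2] = 46 -> leaves = [18, 23, 46, 61, 84]
  L0: [18, 23, 46, 61, 84]
  L1: h(18,23)=(18*31+23)%997=581 h(46,61)=(46*31+61)%997=490 h(84,84)=(84*31+84)%997=694 -> [581, 490, 694]
  L2: h(581,490)=(581*31+490)%997=555 h(694,694)=(694*31+694)%997=274 -> [555, 274]
  L3: h(555,274)=(555*31+274)%997=530 -> [530]
  root = 530 != target 541
Candidate B: set leaf[1] = 12 -> leaves = [18, 12, 59, 61, 84]
  L0: [18, 12, 59, 61, 84]
  L1: h(18,12)=(18*31+12)%997=570 h(59,61)=(59*31+61)%997=893 h(84,84)=(84*31+84)%997=694 -> [570, 893, 694]
  L2: h(570,893)=(570*31+893)%997=617 h(694,694)=(694*31+694)%997=274 -> [617, 274]
  L3: h(617,274)=(617*31+274)%997=458 -> [458]
  root = 458 != target 541
Candidate C: set leaf[0] = 81 -> leaves = [81, 23, 59, 61, 84]
  L0: [81, 23, 59, 61, 84]
  L1: h(81,23)=(81*31+23)%997=540 h(59,61)=(59*31+61)%997=893 h(84,84)=(84*31+84)%997=694 -> [540, 893, 694]
  L2: h(540,893)=(540*31+893)%997=684 h(694,694)=(694*31+694)%997=274 -> [684, 274]
  L3: h(684,274)=(684*31+274)%997=541 -> [541]
  root = 541 == target 541  ** MATCH **
Candidate C produces the target root.

Answer: C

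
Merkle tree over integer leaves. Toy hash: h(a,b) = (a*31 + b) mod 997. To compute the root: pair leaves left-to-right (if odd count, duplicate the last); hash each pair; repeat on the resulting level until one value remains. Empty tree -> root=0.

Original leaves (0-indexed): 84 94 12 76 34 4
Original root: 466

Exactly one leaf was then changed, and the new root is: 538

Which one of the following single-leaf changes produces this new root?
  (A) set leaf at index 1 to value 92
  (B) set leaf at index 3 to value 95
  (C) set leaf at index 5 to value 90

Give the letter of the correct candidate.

Original leaves: [84, 94, 12, 76, 34, 4]
Target new root: 538
Try each candidate change and compute the resulting root:
Candidate A: set leaf[1] = 92 -> leaves = [84, 92, 12, 76, 34, 4]
  L0: [84, 92, 12, 76, 34, 4]
  L1: h(84,92)=(84*31+92)%997=702 h(12,76)=(12*31+76)%997=448 h(34,4)=(34*31+4)%997=61 -> [702, 448, 61]
  L2: h(702,448)=(702*31+448)%997=276 h(61,61)=(61*31+61)%997=955 -> [276, 955]
  L3: h(276,955)=(276*31+955)%997=538 -> [538]
  root = 538 == target 538  ** MATCH **
Candidate B: set leaf[3] = 95 -> leaves = [84, 94, 12, 95, 34, 4]
  L0: [84, 94, 12, 95, 34, 4]
  L1: h(84,94)=(84*31+94)%997=704 h(12,95)=(12*31+95)%997=467 h(34,4)=(34*31+4)%997=61 -> [704, 467, 61]
  L2: h(704,467)=(704*31+467)%997=357 h(61,61)=(61*31+61)%997=955 -> [357, 955]
  L3: h(357,955)=(357*31+955)%997=58 -> [58]
  root = 58 != target 538
Candidate C: set leaf[5] = 90 -> leaves = [84, 94, 12, 76, 34, 90]
  L0: [84, 94, 12, 76, 34, 90]
  L1: h(84,94)=(84*31+94)%997=704 h(12,76)=(12*31+76)%997=448 h(34,90)=(34*31+90)%997=147 -> [704, 448, 147]
  L2: h(704,448)=(704*31+448)%997=338 h(147,147)=(147*31+147)%997=716 -> [338, 716]
  L3: h(338,716)=(338*31+716)%997=227 -> [227]
  root = 227 != target 538
Candidate A produces the target root.

Answer: A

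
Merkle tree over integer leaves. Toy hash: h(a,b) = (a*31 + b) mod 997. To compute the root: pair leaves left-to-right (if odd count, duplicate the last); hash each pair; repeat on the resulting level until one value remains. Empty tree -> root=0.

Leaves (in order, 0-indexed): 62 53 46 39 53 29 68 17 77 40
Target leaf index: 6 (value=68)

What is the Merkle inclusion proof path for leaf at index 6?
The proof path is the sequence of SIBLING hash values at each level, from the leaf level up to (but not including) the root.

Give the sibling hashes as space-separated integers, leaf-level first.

Answer: 17 675 876 724

Derivation:
L0 (leaves): [62, 53, 46, 39, 53, 29, 68, 17, 77, 40], target index=6
L1: h(62,53)=(62*31+53)%997=978 [pair 0] h(46,39)=(46*31+39)%997=468 [pair 1] h(53,29)=(53*31+29)%997=675 [pair 2] h(68,17)=(68*31+17)%997=131 [pair 3] h(77,40)=(77*31+40)%997=433 [pair 4] -> [978, 468, 675, 131, 433]
  Sibling for proof at L0: 17
L2: h(978,468)=(978*31+468)%997=876 [pair 0] h(675,131)=(675*31+131)%997=119 [pair 1] h(433,433)=(433*31+433)%997=895 [pair 2] -> [876, 119, 895]
  Sibling for proof at L1: 675
L3: h(876,119)=(876*31+119)%997=356 [pair 0] h(895,895)=(895*31+895)%997=724 [pair 1] -> [356, 724]
  Sibling for proof at L2: 876
L4: h(356,724)=(356*31+724)%997=793 [pair 0] -> [793]
  Sibling for proof at L3: 724
Root: 793
Proof path (sibling hashes from leaf to root): [17, 675, 876, 724]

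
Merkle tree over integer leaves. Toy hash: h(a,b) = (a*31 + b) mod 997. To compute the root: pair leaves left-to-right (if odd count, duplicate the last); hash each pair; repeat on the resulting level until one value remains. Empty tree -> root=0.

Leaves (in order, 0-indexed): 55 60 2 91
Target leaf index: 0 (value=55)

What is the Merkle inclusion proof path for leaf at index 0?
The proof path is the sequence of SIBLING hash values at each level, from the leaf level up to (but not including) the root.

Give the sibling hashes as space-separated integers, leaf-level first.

Answer: 60 153

Derivation:
L0 (leaves): [55, 60, 2, 91], target index=0
L1: h(55,60)=(55*31+60)%997=768 [pair 0] h(2,91)=(2*31+91)%997=153 [pair 1] -> [768, 153]
  Sibling for proof at L0: 60
L2: h(768,153)=(768*31+153)%997=33 [pair 0] -> [33]
  Sibling for proof at L1: 153
Root: 33
Proof path (sibling hashes from leaf to root): [60, 153]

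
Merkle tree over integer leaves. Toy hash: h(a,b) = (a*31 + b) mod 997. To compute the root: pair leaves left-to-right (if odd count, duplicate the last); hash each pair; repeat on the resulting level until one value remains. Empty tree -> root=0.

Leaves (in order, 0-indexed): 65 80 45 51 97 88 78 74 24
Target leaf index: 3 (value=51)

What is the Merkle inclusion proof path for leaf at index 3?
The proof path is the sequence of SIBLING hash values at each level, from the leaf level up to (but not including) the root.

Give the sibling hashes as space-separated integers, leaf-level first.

L0 (leaves): [65, 80, 45, 51, 97, 88, 78, 74, 24], target index=3
L1: h(65,80)=(65*31+80)%997=101 [pair 0] h(45,51)=(45*31+51)%997=449 [pair 1] h(97,88)=(97*31+88)%997=104 [pair 2] h(78,74)=(78*31+74)%997=498 [pair 3] h(24,24)=(24*31+24)%997=768 [pair 4] -> [101, 449, 104, 498, 768]
  Sibling for proof at L0: 45
L2: h(101,449)=(101*31+449)%997=589 [pair 0] h(104,498)=(104*31+498)%997=731 [pair 1] h(768,768)=(768*31+768)%997=648 [pair 2] -> [589, 731, 648]
  Sibling for proof at L1: 101
L3: h(589,731)=(589*31+731)%997=47 [pair 0] h(648,648)=(648*31+648)%997=796 [pair 1] -> [47, 796]
  Sibling for proof at L2: 731
L4: h(47,796)=(47*31+796)%997=259 [pair 0] -> [259]
  Sibling for proof at L3: 796
Root: 259
Proof path (sibling hashes from leaf to root): [45, 101, 731, 796]

Answer: 45 101 731 796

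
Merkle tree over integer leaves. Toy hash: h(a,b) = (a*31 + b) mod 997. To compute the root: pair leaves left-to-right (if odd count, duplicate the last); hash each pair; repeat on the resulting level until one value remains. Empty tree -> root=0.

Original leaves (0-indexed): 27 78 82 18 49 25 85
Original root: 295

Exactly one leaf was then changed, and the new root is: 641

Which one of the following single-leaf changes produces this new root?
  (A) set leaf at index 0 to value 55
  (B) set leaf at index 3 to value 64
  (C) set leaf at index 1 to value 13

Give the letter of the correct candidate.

Answer: C

Derivation:
Original leaves: [27, 78, 82, 18, 49, 25, 85]
Target new root: 641
Try each candidate change and compute the resulting root:
Candidate A: set leaf[0] = 55 -> leaves = [55, 78, 82, 18, 49, 25, 85]
  L0: [55, 78, 82, 18, 49, 25, 85]
  L1: h(55,78)=(55*31+78)%997=786 h(82,18)=(82*31+18)%997=566 h(49,25)=(49*31+25)%997=547 h(85,85)=(85*31+85)%997=726 -> [786, 566, 547, 726]
  L2: h(786,566)=(786*31+566)%997=7 h(547,726)=(547*31+726)%997=734 -> [7, 734]
  L3: h(7,734)=(7*31+734)%997=951 -> [951]
  root = 951 != target 641
Candidate B: set leaf[3] = 64 -> leaves = [27, 78, 82, 64, 49, 25, 85]
  L0: [27, 78, 82, 64, 49, 25, 85]
  L1: h(27,78)=(27*31+78)%997=915 h(82,64)=(82*31+64)%997=612 h(49,25)=(49*31+25)%997=547 h(85,85)=(85*31+85)%997=726 -> [915, 612, 547, 726]
  L2: h(915,612)=(915*31+612)%997=64 h(547,726)=(547*31+726)%997=734 -> [64, 734]
  L3: h(64,734)=(64*31+734)%997=724 -> [724]
  root = 724 != target 641
Candidate C: set leaf[1] = 13 -> leaves = [27, 13, 82, 18, 49, 25, 85]
  L0: [27, 13, 82, 18, 49, 25, 85]
  L1: h(27,13)=(27*31+13)%997=850 h(82,18)=(82*31+18)%997=566 h(49,25)=(49*31+25)%997=547 h(85,85)=(85*31+85)%997=726 -> [850, 566, 547, 726]
  L2: h(850,566)=(850*31+566)%997=994 h(547,726)=(547*31+726)%997=734 -> [994, 734]
  L3: h(994,734)=(994*31+734)%997=641 -> [641]
  root = 641 == target 641  ** MATCH **
Candidate C produces the target root.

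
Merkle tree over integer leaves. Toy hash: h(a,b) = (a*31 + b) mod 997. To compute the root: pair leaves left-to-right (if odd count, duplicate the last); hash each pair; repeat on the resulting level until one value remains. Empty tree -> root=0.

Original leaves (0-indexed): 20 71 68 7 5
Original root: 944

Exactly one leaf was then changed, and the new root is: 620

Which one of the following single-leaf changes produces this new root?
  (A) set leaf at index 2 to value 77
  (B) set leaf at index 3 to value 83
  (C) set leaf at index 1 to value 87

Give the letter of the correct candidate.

Original leaves: [20, 71, 68, 7, 5]
Target new root: 620
Try each candidate change and compute the resulting root:
Candidate A: set leaf[2] = 77 -> leaves = [20, 71, 77, 7, 5]
  L0: [20, 71, 77, 7, 5]
  L1: h(20,71)=(20*31+71)%997=691 h(77,7)=(77*31+7)%997=400 h(5,5)=(5*31+5)%997=160 -> [691, 400, 160]
  L2: h(691,400)=(691*31+400)%997=884 h(160,160)=(160*31+160)%997=135 -> [884, 135]
  L3: h(884,135)=(884*31+135)%997=620 -> [620]
  root = 620 == target 620  ** MATCH **
Candidate B: set leaf[3] = 83 -> leaves = [20, 71, 68, 83, 5]
  L0: [20, 71, 68, 83, 5]
  L1: h(20,71)=(20*31+71)%997=691 h(68,83)=(68*31+83)%997=197 h(5,5)=(5*31+5)%997=160 -> [691, 197, 160]
  L2: h(691,197)=(691*31+197)%997=681 h(160,160)=(160*31+160)%997=135 -> [681, 135]
  L3: h(681,135)=(681*31+135)%997=309 -> [309]
  root = 309 != target 620
Candidate C: set leaf[1] = 87 -> leaves = [20, 87, 68, 7, 5]
  L0: [20, 87, 68, 7, 5]
  L1: h(20,87)=(20*31+87)%997=707 h(68,7)=(68*31+7)%997=121 h(5,5)=(5*31+5)%997=160 -> [707, 121, 160]
  L2: h(707,121)=(707*31+121)%997=104 h(160,160)=(160*31+160)%997=135 -> [104, 135]
  L3: h(104,135)=(104*31+135)%997=368 -> [368]
  root = 368 != target 620
Candidate A produces the target root.

Answer: A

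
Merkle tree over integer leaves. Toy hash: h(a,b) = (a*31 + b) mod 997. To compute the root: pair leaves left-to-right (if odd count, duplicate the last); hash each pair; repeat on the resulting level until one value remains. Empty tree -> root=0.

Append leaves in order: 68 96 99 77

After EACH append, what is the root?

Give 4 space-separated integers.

Answer: 68 210 705 683

Derivation:
After append 68 (leaves=[68]):
  L0: [68]
  root=68
After append 96 (leaves=[68, 96]):
  L0: [68, 96]
  L1: h(68,96)=(68*31+96)%997=210 -> [210]
  root=210
After append 99 (leaves=[68, 96, 99]):
  L0: [68, 96, 99]
  L1: h(68,96)=(68*31+96)%997=210 h(99,99)=(99*31+99)%997=177 -> [210, 177]
  L2: h(210,177)=(210*31+177)%997=705 -> [705]
  root=705
After append 77 (leaves=[68, 96, 99, 77]):
  L0: [68, 96, 99, 77]
  L1: h(68,96)=(68*31+96)%997=210 h(99,77)=(99*31+77)%997=155 -> [210, 155]
  L2: h(210,155)=(210*31+155)%997=683 -> [683]
  root=683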